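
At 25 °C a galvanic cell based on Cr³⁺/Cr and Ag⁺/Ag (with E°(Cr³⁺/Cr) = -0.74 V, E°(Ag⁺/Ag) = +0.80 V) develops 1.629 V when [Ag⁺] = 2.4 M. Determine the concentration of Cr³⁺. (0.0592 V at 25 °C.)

From the Nernst equation, log Q = n(E° − E)/0.0592 = 3(1.54 − 1.629)/0.0592 = -4.510, so Q = 3.09 × 10^-5.
With Q = [Cr³⁺]/[Ag⁺]^3 and the known concentrations, [Cr³⁺] in the numerator gives [Cr³⁺] = 4.3 × 10^-4 M.

4.3 × 10^-4 M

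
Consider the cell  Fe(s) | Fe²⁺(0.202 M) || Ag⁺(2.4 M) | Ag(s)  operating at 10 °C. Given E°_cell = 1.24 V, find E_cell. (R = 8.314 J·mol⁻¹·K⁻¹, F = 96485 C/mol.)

Balancing electrons gives n = 2; the reaction quotient is Q = [Fe²⁺]/[Ag⁺]^2 = 0.0351.
E = E° − (RT/nF) ln Q = 1.24 − (8.314×283)/(2×96485) × (-3.350) = 1.240 + 0.041 = 1.281 V.

1.28 V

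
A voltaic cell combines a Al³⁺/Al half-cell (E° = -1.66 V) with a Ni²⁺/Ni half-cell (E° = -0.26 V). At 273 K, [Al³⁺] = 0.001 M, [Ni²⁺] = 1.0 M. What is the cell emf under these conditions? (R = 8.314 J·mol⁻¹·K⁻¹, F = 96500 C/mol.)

1.45 V

The Ni²⁺/Ni couple has the higher reduction potential and acts as the cathode, so E°_cell = -0.26 − (-1.66) = 1.40 V.
Balancing electrons gives n = 6; the reaction quotient is Q = [Al³⁺]^2/[Ni²⁺]^3 = 1 × 10^-6.
E = E° − (RT/nF) ln Q = 1.40 − (8.314×273)/(6×96500) × (-13.816) = 1.400 + 0.054 = 1.454 V.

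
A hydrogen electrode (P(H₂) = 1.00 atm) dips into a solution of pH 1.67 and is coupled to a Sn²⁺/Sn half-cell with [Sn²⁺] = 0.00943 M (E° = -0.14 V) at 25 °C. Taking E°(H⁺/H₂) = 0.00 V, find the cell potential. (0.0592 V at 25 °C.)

0.10 V

The hydrogen couple is the cathode, so E°_cell = 0.14 V; n = 2.
[H⁺] = 10^(−1.67) = 0.021 M, and Q = [Sn²⁺]·P(H₂) / [H⁺]^2 = 20.6.
E = E° − (0.0592/2) log Q = 0.14 − (0.0592/2)(1.315) = 0.101 V.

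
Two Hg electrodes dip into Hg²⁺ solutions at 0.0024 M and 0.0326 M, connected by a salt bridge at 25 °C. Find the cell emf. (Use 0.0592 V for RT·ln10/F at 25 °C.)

0.034 V

Both half-cells are Hg²⁺/Hg, so E°_cell = 0. The concentrated side is the cathode; the cell reaction moves Hg²⁺ from high to low concentration with n = 2.
Q = [Hg²⁺]_dilute/[Hg²⁺]_conc = 0.0024/0.0326 = 0.0736.
E = 0 − (0.0592/2) log Q = −(0.0592/2)(-1.133) = 0.0335 V.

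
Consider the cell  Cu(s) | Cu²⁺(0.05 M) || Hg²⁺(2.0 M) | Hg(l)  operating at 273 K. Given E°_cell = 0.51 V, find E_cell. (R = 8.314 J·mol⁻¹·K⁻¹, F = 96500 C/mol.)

0.553 V

Balancing electrons gives n = 2; the reaction quotient is Q = [Cu²⁺]/[Hg²⁺] = 0.0250.
E = E° − (RT/nF) ln Q = 0.51 − (8.314×273)/(2×96500) × (-3.689) = 0.510 + 0.043 = 0.553 V.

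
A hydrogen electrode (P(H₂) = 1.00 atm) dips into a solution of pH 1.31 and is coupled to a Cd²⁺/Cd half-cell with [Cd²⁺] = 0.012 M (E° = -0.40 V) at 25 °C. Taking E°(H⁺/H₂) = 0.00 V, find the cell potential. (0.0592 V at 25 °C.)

0.38 V

The hydrogen couple is the cathode, so E°_cell = 0.40 V; n = 2.
[H⁺] = 10^(−1.31) = 0.049 M, and Q = [Cd²⁺]·P(H₂) / [H⁺]^2 = 5.00.
E = E° − (0.0592/2) log Q = 0.40 − (0.0592/2)(0.699) = 0.379 V.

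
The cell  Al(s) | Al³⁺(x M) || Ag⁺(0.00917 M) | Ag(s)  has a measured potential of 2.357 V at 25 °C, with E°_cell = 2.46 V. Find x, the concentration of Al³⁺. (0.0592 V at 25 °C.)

0.13 M

From the Nernst equation, log Q = n(E° − E)/0.0592 = 3(2.46 − 2.357)/0.0592 = 5.220, so Q = 1.66 × 10^5.
With Q = [Al³⁺]/[Ag⁺]^3 and the known concentrations, [Al³⁺] in the numerator gives [Al³⁺] = 0.13 M.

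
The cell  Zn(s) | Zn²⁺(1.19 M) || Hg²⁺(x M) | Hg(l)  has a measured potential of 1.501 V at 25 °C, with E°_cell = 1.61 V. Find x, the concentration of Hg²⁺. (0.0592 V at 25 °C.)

From the Nernst equation, log Q = n(E° − E)/0.0592 = 2(1.61 − 1.501)/0.0592 = 3.682, so Q = 4810.
With Q = [Zn²⁺]/[Hg²⁺] and the known concentrations, [Hg²⁺] in the denominator gives [Hg²⁺] = 2.5 × 10^-4 M.

2.5 × 10^-4 M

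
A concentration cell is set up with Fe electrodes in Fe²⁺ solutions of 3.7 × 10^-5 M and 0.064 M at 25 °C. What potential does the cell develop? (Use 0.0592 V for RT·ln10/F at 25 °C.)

Both half-cells are Fe²⁺/Fe, so E°_cell = 0. The concentrated side is the cathode; the cell reaction moves Fe²⁺ from high to low concentration with n = 2.
Q = [Fe²⁺]_dilute/[Fe²⁺]_conc = 3.7 × 10^-5/0.064 = 5.78 × 10^-4.
E = 0 − (0.0592/2) log Q = −(0.0592/2)(-3.238) = 0.0958 V.

0.096 V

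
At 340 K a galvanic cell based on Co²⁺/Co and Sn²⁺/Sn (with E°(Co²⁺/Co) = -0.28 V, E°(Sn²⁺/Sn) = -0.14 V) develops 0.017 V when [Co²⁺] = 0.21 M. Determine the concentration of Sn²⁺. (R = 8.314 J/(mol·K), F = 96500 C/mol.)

4.7 × 10^-5 M

From the Nernst equation, ln Q = nF(E° − E)/RT = 2×96500×(0.14 − 0.017)/(8.314×340) = 8.398, so Q = 4440.
With Q = [Co²⁺]/[Sn²⁺] and the known concentrations, [Sn²⁺] in the denominator gives [Sn²⁺] = 4.7 × 10^-5 M.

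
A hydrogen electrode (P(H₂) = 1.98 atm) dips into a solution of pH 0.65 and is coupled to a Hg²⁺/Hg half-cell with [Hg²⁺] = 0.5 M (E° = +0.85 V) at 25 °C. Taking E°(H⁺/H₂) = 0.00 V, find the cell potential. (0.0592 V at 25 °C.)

The Hg²⁺/Hg couple is the cathode, so E°_cell = 0.85 V; n = 2.
[H⁺] = 10^(−0.65) = 0.22 M, and Q = [H⁺]^2 / ([Hg²⁺]·P(H₂)) = 0.0506.
E = E° − (0.0592/2) log Q = 0.85 − (0.0592/2)(-1.296) = 0.888 V.

0.89 V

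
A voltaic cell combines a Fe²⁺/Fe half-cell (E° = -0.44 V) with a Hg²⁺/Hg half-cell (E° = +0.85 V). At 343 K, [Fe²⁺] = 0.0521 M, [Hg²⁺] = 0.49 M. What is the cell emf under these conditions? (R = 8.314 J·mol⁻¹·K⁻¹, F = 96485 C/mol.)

1.32 V

The Hg²⁺/Hg couple has the higher reduction potential and acts as the cathode, so E°_cell = +0.85 − (-0.44) = 1.29 V.
Balancing electrons gives n = 2; the reaction quotient is Q = [Fe²⁺]/[Hg²⁺] = 0.106.
E = E° − (RT/nF) ln Q = 1.29 − (8.314×343)/(2×96485) × (-2.241) = 1.290 + 0.033 = 1.323 V.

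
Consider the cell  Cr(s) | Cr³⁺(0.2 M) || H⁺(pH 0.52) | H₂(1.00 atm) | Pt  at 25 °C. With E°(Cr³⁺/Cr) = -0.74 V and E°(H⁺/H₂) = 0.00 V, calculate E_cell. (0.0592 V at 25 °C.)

0.72 V

The hydrogen couple is the cathode, so E°_cell = 0.74 V; n = 6.
[H⁺] = 10^(−0.52) = 0.30 M, and Q = [Cr³⁺]^2·P(H₂)^3 / [H⁺]^6 = 52.7.
E = E° − (0.0592/6) log Q = 0.74 − (0.0592/6)(1.722) = 0.723 V.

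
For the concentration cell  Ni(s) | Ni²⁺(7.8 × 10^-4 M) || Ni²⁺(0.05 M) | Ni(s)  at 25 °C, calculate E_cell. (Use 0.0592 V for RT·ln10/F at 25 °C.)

0.053 V

Both half-cells are Ni²⁺/Ni, so E°_cell = 0. The concentrated side is the cathode; the cell reaction moves Ni²⁺ from high to low concentration with n = 2.
Q = [Ni²⁺]_dilute/[Ni²⁺]_conc = 7.8 × 10^-4/0.05 = 0.0156.
E = 0 − (0.0592/2) log Q = −(0.0592/2)(-1.807) = 0.0535 V.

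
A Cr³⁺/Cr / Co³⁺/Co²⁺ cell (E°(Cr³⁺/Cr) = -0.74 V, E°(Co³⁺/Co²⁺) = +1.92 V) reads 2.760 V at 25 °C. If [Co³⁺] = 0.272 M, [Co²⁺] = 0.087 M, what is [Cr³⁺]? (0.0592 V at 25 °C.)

From the Nernst equation, log Q = n(E° − E)/0.0592 = 3(2.66 − 2.760)/0.0592 = -5.068, so Q = 8.56 × 10^-6.
With Q = [Cr³⁺]·[Co²⁺]^3/[Co³⁺]^3 and the known concentrations, [Cr³⁺] in the numerator gives [Cr³⁺] = 2.6 × 10^-4 M.

2.6 × 10^-4 M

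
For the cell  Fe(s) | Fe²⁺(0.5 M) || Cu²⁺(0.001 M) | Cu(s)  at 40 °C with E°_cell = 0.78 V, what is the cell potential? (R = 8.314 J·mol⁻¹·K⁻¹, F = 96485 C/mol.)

0.696 V

Balancing electrons gives n = 2; the reaction quotient is Q = [Fe²⁺]/[Cu²⁺] = 500.
E = E° − (RT/nF) ln Q = 0.78 − (8.314×313)/(2×96485) × (6.215) = 0.780 − 0.084 = 0.696 V.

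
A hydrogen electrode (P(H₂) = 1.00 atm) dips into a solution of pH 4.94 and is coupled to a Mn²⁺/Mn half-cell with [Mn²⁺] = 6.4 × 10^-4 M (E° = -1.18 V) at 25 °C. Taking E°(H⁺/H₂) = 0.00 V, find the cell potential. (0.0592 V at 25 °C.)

0.98 V

The hydrogen couple is the cathode, so E°_cell = 1.18 V; n = 2.
[H⁺] = 10^(−4.94) = 1.1 × 10^-5 M, and Q = [Mn²⁺]·P(H₂) / [H⁺]^2 = 4.85 × 10^6.
E = E° − (0.0592/2) log Q = 1.18 − (0.0592/2)(6.686) = 0.982 V.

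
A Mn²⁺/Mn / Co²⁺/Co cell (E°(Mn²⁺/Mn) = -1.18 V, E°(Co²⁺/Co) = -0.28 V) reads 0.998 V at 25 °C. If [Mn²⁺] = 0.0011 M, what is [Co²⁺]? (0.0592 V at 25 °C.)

From the Nernst equation, log Q = n(E° − E)/0.0592 = 2(0.90 − 0.998)/0.0592 = -3.311, so Q = 4.89 × 10^-4.
With Q = [Mn²⁺]/[Co²⁺] and the known concentrations, [Co²⁺] in the denominator gives [Co²⁺] = 2.3 M.

2.3 M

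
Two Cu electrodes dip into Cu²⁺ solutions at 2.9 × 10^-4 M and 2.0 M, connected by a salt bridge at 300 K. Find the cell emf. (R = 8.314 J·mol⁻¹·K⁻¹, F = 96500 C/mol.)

0.11 V

Both half-cells are Cu²⁺/Cu, so E°_cell = 0. The concentrated side is the cathode; the cell reaction moves Cu²⁺ from high to low concentration with n = 2.
Q = [Cu²⁺]_dilute/[Cu²⁺]_conc = 2.9 × 10^-4/2.0 = 1.45 × 10^-4.
E = 0 − (RT/nF) ln Q = −((8.314×300)/(2×96500))(-8.839) = 0.1142 V.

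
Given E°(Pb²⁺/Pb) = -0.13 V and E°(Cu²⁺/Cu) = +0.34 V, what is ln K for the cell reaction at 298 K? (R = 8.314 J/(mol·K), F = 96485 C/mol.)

ln K = 36.6

E°_cell = +0.34 − (-0.13) = 0.47 V, with n = 2 electrons transferred.
At equilibrium E = 0, so the Nernst equation gives ln K = nFE°/RT = (2)(96485)(0.47)/((8.314)(298)) = 36.61.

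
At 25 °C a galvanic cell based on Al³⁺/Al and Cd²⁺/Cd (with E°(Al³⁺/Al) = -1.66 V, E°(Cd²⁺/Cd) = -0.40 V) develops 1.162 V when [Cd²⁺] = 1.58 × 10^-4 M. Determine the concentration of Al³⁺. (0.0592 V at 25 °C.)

0.18 M

From the Nernst equation, log Q = n(E° − E)/0.0592 = 6(1.26 − 1.162)/0.0592 = 9.932, so Q = 8.56 × 10^9.
With Q = [Al³⁺]^2/[Cd²⁺]^3 and the known concentrations, [Al³⁺]^2 in the numerator gives [Al³⁺] = 0.18 M.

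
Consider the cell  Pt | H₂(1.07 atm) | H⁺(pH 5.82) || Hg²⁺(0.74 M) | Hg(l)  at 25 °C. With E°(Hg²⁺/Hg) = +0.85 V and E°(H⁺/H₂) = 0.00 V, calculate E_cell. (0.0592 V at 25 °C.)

1.19 V

The Hg²⁺/Hg couple is the cathode, so E°_cell = 0.85 V; n = 2.
[H⁺] = 10^(−5.82) = 1.5 × 10^-6 M, and Q = [H⁺]^2 / ([Hg²⁺]·P(H₂)) = 2.89 × 10^-12.
E = E° − (0.0592/2) log Q = 0.85 − (0.0592/2)(-11.539) = 1.192 V.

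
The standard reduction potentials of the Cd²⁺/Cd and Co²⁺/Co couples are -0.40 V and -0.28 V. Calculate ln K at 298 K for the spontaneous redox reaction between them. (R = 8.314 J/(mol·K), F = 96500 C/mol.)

ln K = 9.3

E°_cell = -0.28 − (-0.40) = 0.12 V, with n = 2 electrons transferred.
At equilibrium E = 0, so the Nernst equation gives ln K = nFE°/RT = (2)(96500)(0.12)/((8.314)(298)) = 9.35.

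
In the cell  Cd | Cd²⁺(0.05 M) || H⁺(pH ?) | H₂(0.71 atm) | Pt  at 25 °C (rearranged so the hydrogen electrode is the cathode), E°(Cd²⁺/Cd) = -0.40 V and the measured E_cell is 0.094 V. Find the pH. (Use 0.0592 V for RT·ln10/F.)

pH = 5.89

E°_cell = 0.40 V and n = 2.
log Q = n(E° − E)/0.0592 = 2×(0.40 − 0.094)/0.0592 = 10.338.
With Q = [Cd²⁺]·P(H₂) / [H⁺]^2, solving for [H⁺] gives log[H⁺] = -5.894, so pH = 5.89.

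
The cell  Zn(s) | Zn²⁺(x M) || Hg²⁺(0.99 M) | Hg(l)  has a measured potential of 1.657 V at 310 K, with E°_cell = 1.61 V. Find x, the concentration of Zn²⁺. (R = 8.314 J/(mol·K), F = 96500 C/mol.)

0.029 M

From the Nernst equation, ln Q = nF(E° − E)/RT = 2×96500×(1.61 − 1.657)/(8.314×310) = -3.520, so Q = 0.0296.
With Q = [Zn²⁺]/[Hg²⁺] and the known concentrations, [Zn²⁺] in the numerator gives [Zn²⁺] = 0.029 M.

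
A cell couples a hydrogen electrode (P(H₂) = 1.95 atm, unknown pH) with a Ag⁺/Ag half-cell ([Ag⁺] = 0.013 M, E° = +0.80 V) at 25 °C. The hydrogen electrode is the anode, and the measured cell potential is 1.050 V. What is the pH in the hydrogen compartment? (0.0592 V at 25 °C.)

pH = 5.96

E°_cell = 0.80 V and n = 2.
log Q = n(E° − E)/0.0592 = 2×(0.80 − 1.050)/0.0592 = -8.446.
With Q = [H⁺]^2 / ([Ag⁺]^2·P(H₂)), solving for [H⁺] gives log[H⁺] = -5.964, so pH = 5.96.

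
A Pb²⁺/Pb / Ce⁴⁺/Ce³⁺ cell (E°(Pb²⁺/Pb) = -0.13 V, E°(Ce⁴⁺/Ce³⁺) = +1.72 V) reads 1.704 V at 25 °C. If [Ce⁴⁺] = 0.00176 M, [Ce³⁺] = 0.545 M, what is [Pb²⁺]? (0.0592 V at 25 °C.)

0.89 M

From the Nernst equation, log Q = n(E° − E)/0.0592 = 2(1.85 − 1.704)/0.0592 = 4.932, so Q = 8.56 × 10^4.
With Q = [Pb²⁺]·[Ce³⁺]^2/[Ce⁴⁺]^2 and the known concentrations, [Pb²⁺] in the numerator gives [Pb²⁺] = 0.89 M.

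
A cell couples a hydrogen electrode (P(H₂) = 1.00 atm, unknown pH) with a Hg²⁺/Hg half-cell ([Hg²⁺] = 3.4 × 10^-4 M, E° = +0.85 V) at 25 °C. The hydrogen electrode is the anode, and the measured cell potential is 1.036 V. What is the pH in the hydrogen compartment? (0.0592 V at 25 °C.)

E°_cell = 0.85 V and n = 2.
log Q = n(E° − E)/0.0592 = 2×(0.85 − 1.036)/0.0592 = -6.284.
With Q = [H⁺]^2 / ([Hg²⁺]·P(H₂)), solving for [H⁺] gives log[H⁺] = -4.876, so pH = 4.88.

pH = 4.88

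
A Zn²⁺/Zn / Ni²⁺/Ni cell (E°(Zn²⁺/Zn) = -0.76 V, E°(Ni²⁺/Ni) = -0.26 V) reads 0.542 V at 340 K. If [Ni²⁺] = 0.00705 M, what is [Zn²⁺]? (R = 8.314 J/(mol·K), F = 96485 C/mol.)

From the Nernst equation, ln Q = nF(E° − E)/RT = 2×96485×(0.50 − 0.542)/(8.314×340) = -2.867, so Q = 0.0569.
With Q = [Zn²⁺]/[Ni²⁺] and the known concentrations, [Zn²⁺] in the numerator gives [Zn²⁺] = 4 × 10^-4 M.

4 × 10^-4 M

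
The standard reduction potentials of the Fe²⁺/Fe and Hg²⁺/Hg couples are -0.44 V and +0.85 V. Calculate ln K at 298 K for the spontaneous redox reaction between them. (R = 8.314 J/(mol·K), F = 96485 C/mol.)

ln K = 100.5

E°_cell = +0.85 − (-0.44) = 1.29 V, with n = 2 electrons transferred.
At equilibrium E = 0, so the Nernst equation gives ln K = nFE°/RT = (2)(96485)(1.29)/((8.314)(298)) = 100.47.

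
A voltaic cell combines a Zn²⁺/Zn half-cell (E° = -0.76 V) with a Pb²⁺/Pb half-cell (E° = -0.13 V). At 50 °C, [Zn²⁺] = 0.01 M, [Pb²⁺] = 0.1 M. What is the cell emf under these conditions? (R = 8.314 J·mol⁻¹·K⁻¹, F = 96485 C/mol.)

The Pb²⁺/Pb couple has the higher reduction potential and acts as the cathode, so E°_cell = -0.13 − (-0.76) = 0.63 V.
Balancing electrons gives n = 2; the reaction quotient is Q = [Zn²⁺]/[Pb²⁺] = 0.100.
E = E° − (RT/nF) ln Q = 0.63 − (8.314×323)/(2×96485) × (-2.303) = 0.630 + 0.032 = 0.662 V.

0.662 V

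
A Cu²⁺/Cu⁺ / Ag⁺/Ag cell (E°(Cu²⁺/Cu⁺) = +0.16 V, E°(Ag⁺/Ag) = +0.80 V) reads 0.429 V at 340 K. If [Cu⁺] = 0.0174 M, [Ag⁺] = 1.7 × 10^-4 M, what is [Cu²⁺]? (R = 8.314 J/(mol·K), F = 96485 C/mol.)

From the Nernst equation, ln Q = nF(E° − E)/RT = 1×96485×(0.64 − 0.429)/(8.314×340) = 7.202, so Q = 1340.
With Q = [Cu²⁺]/([Cu⁺]·[Ag⁺]) and the known concentrations, [Cu²⁺] in the numerator gives [Cu²⁺] = 0.004 M.

0.004 M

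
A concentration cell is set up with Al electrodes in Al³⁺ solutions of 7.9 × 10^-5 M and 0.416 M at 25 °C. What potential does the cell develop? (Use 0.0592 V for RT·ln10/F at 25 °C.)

0.073 V

Both half-cells are Al³⁺/Al, so E°_cell = 0. The concentrated side is the cathode; the cell reaction moves Al³⁺ from high to low concentration with n = 3.
Q = [Al³⁺]_dilute/[Al³⁺]_conc = 7.9 × 10^-5/0.416 = 1.9 × 10^-4.
E = 0 − (0.0592/3) log Q = −(0.0592/3)(-3.721) = 0.0734 V.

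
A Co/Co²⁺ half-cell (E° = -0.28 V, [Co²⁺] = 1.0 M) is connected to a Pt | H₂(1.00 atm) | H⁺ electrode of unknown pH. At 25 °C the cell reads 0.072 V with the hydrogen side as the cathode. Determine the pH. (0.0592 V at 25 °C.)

E°_cell = 0.28 V and n = 2.
log Q = n(E° − E)/0.0592 = 2×(0.28 − 0.072)/0.0592 = 7.027.
With Q = [Co²⁺]·P(H₂) / [H⁺]^2, solving for [H⁺] gives log[H⁺] = -3.514, so pH = 3.51.

pH = 3.51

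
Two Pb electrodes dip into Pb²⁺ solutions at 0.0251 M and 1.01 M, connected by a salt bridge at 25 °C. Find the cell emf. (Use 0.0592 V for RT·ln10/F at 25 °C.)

Both half-cells are Pb²⁺/Pb, so E°_cell = 0. The concentrated side is the cathode; the cell reaction moves Pb²⁺ from high to low concentration with n = 2.
Q = [Pb²⁺]_dilute/[Pb²⁺]_conc = 0.0251/1.01 = 0.0249.
E = 0 − (0.0592/2) log Q = −(0.0592/2)(-1.605) = 0.0475 V.

0.048 V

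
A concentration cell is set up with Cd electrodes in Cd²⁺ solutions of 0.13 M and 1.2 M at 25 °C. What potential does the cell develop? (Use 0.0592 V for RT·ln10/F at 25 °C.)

0.029 V

Both half-cells are Cd²⁺/Cd, so E°_cell = 0. The concentrated side is the cathode; the cell reaction moves Cd²⁺ from high to low concentration with n = 2.
Q = [Cd²⁺]_dilute/[Cd²⁺]_conc = 0.13/1.2 = 0.108.
E = 0 − (0.0592/2) log Q = −(0.0592/2)(-0.965) = 0.0286 V.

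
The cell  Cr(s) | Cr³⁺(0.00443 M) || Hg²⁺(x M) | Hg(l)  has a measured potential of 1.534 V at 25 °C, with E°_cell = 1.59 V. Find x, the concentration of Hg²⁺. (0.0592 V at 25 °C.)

3.5 × 10^-4 M

From the Nernst equation, log Q = n(E° − E)/0.0592 = 6(1.59 − 1.534)/0.0592 = 5.676, so Q = 4.74 × 10^5.
With Q = [Cr³⁺]^2/[Hg²⁺]^3 and the known concentrations, [Hg²⁺]^3 in the denominator gives [Hg²⁺] = 3.5 × 10^-4 M.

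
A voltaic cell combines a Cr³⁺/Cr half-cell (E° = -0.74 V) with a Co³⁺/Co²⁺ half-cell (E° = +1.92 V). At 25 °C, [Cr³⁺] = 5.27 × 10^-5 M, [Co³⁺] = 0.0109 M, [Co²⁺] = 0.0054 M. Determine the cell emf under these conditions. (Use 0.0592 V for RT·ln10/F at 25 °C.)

2.76 V

The Co³⁺/Co²⁺ couple has the higher reduction potential and acts as the cathode, so E°_cell = +1.92 − (-0.74) = 2.66 V.
Balancing electrons gives n = 3; the reaction quotient is Q = [Cr³⁺]·[Co²⁺]^3/[Co³⁺]^3 = 6.41 × 10^-6.
At 25 °C, E = E° − (0.0592/n) log Q = 2.66 − (0.0592/3)(-5.193) = 2.660 + 0.102 = 2.762 V.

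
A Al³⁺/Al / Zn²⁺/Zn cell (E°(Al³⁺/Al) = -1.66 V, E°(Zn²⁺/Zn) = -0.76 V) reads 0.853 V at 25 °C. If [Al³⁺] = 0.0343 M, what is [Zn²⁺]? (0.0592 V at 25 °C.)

From the Nernst equation, log Q = n(E° − E)/0.0592 = 6(0.90 − 0.853)/0.0592 = 4.764, so Q = 5.8 × 10^4.
With Q = [Al³⁺]^2/[Zn²⁺]^3 and the known concentrations, [Zn²⁺]^3 in the denominator gives [Zn²⁺] = 0.0027 M.

0.0027 M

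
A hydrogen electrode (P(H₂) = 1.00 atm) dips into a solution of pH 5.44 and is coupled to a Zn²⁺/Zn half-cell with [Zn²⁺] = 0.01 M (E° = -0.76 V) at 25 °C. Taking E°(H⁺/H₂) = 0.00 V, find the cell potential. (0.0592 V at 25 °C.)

The hydrogen couple is the cathode, so E°_cell = 0.76 V; n = 2.
[H⁺] = 10^(−5.44) = 3.6 × 10^-6 M, and Q = [Zn²⁺]·P(H₂) / [H⁺]^2 = 7.59 × 10^8.
E = E° − (0.0592/2) log Q = 0.76 − (0.0592/2)(8.880) = 0.497 V.

0.50 V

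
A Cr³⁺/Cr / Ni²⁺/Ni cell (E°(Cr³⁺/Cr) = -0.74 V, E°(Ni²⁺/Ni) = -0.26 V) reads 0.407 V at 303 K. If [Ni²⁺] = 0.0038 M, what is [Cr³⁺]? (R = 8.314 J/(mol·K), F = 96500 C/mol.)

1.0 M

From the Nernst equation, ln Q = nF(E° − E)/RT = 6×96500×(0.48 − 0.407)/(8.314×303) = 16.778, so Q = 1.94 × 10^7.
With Q = [Cr³⁺]^2/[Ni²⁺]^3 and the known concentrations, [Cr³⁺]^2 in the numerator gives [Cr³⁺] = 1.0 M.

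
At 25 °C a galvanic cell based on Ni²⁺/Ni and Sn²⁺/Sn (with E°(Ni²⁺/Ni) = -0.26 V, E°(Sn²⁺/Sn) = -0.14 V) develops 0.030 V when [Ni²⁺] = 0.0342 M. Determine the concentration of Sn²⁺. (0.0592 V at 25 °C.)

From the Nernst equation, log Q = n(E° − E)/0.0592 = 2(0.12 − 0.030)/0.0592 = 3.041, so Q = 1100.
With Q = [Ni²⁺]/[Sn²⁺] and the known concentrations, [Sn²⁺] in the denominator gives [Sn²⁺] = 3.1 × 10^-5 M.

3.1 × 10^-5 M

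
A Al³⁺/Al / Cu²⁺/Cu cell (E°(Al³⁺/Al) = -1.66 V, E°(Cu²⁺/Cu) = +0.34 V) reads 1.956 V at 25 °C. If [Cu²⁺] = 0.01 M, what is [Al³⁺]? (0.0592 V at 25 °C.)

From the Nernst equation, log Q = n(E° − E)/0.0592 = 6(2.00 − 1.956)/0.0592 = 4.459, so Q = 2.88 × 10^4.
With Q = [Al³⁺]^2/[Cu²⁺]^3 and the known concentrations, [Al³⁺]^2 in the numerator gives [Al³⁺] = 0.17 M.

0.17 M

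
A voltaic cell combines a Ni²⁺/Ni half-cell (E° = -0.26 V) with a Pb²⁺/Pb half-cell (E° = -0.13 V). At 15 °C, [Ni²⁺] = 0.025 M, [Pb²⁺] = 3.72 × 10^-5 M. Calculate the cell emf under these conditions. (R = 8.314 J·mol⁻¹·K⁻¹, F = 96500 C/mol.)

0.049 V

The Pb²⁺/Pb couple has the higher reduction potential and acts as the cathode, so E°_cell = -0.13 − (-0.26) = 0.13 V.
Balancing electrons gives n = 2; the reaction quotient is Q = [Ni²⁺]/[Pb²⁺] = 672.
E = E° − (RT/nF) ln Q = 0.13 − (8.314×288)/(2×96500) × (6.510) = 0.130 − 0.081 = 0.049 V.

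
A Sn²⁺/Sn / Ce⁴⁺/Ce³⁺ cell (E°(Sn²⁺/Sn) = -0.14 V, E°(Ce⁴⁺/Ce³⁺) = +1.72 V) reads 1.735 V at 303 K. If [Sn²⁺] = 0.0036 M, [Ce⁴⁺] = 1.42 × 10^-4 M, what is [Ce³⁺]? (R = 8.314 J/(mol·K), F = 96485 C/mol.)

From the Nernst equation, ln Q = nF(E° − E)/RT = 2×96485×(1.86 − 1.735)/(8.314×303) = 9.575, so Q = 1.44 × 10^4.
With Q = [Sn²⁺]·[Ce³⁺]^2/[Ce⁴⁺]^2 and the known concentrations, [Ce³⁺]^2 in the numerator gives [Ce³⁺] = 0.28 M.

0.28 M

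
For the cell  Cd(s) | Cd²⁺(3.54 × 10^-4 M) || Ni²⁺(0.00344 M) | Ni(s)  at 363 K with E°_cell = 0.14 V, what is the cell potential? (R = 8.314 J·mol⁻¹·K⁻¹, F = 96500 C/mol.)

Balancing electrons gives n = 2; the reaction quotient is Q = [Cd²⁺]/[Ni²⁺] = 0.103.
E = E° − (RT/nF) ln Q = 0.14 − (8.314×363)/(2×96500) × (-2.274) = 0.140 + 0.036 = 0.176 V.

0.176 V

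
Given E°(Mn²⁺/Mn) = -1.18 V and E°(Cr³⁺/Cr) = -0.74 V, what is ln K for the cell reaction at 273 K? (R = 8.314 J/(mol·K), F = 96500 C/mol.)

ln K = 112.2

E°_cell = -0.74 − (-1.18) = 0.44 V, with n = 6 electrons transferred.
At equilibrium E = 0, so the Nernst equation gives ln K = nFE°/RT = (6)(96500)(0.44)/((8.314)(273)) = 112.24.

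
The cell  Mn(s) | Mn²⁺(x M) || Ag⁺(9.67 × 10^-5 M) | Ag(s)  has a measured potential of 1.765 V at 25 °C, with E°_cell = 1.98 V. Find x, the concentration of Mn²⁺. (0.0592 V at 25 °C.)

From the Nernst equation, log Q = n(E° − E)/0.0592 = 2(1.98 − 1.765)/0.0592 = 7.264, so Q = 1.83 × 10^7.
With Q = [Mn²⁺]/[Ag⁺]^2 and the known concentrations, [Mn²⁺] in the numerator gives [Mn²⁺] = 0.17 M.

0.17 M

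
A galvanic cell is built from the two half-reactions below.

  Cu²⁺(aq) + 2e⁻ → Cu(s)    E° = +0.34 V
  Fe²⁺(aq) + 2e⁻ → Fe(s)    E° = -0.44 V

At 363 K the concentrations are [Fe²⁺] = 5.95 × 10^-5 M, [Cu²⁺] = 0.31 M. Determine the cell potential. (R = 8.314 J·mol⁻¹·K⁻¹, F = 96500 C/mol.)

The Cu²⁺/Cu couple has the higher reduction potential and acts as the cathode, so E°_cell = +0.34 − (-0.44) = 0.78 V.
Balancing electrons gives n = 2; the reaction quotient is Q = [Fe²⁺]/[Cu²⁺] = 1.92 × 10^-4.
E = E° − (RT/nF) ln Q = 0.78 − (8.314×363)/(2×96500) × (-8.558) = 0.780 + 0.134 = 0.914 V.

0.914 V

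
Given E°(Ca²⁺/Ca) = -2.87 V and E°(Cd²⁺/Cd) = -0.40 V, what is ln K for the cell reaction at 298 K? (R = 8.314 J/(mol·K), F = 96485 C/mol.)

E°_cell = -0.40 − (-2.87) = 2.47 V, with n = 2 electrons transferred.
At equilibrium E = 0, so the Nernst equation gives ln K = nFE°/RT = (2)(96485)(2.47)/((8.314)(298)) = 192.38.

ln K = 192.4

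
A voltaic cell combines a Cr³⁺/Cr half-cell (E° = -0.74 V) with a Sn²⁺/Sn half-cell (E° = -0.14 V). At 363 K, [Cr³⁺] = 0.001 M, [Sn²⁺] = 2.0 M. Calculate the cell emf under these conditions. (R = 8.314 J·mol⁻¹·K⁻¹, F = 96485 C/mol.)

The Sn²⁺/Sn couple has the higher reduction potential and acts as the cathode, so E°_cell = -0.14 − (-0.74) = 0.60 V.
Balancing electrons gives n = 6; the reaction quotient is Q = [Cr³⁺]^2/[Sn²⁺]^3 = 1.25 × 10^-7.
E = E° − (RT/nF) ln Q = 0.60 − (8.314×363)/(6×96485) × (-15.895) = 0.600 + 0.083 = 0.683 V.

0.683 V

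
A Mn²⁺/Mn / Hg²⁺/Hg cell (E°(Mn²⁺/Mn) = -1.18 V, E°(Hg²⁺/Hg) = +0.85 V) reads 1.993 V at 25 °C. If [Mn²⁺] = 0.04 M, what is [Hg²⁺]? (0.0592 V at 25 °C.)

0.0022 M

From the Nernst equation, log Q = n(E° − E)/0.0592 = 2(2.03 − 1.993)/0.0592 = 1.250, so Q = 17.8.
With Q = [Mn²⁺]/[Hg²⁺] and the known concentrations, [Hg²⁺] in the denominator gives [Hg²⁺] = 0.0022 M.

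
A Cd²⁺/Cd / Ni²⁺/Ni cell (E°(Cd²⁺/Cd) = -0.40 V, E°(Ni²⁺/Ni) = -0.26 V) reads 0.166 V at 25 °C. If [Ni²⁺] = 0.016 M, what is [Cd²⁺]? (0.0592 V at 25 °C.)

0.0021 M

From the Nernst equation, log Q = n(E° − E)/0.0592 = 2(0.14 − 0.166)/0.0592 = -0.878, so Q = 0.132.
With Q = [Cd²⁺]/[Ni²⁺] and the known concentrations, [Cd²⁺] in the numerator gives [Cd²⁺] = 0.0021 M.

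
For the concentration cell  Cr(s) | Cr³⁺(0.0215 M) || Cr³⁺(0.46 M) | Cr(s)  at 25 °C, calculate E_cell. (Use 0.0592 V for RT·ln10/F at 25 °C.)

Both half-cells are Cr³⁺/Cr, so E°_cell = 0. The concentrated side is the cathode; the cell reaction moves Cr³⁺ from high to low concentration with n = 3.
Q = [Cr³⁺]_dilute/[Cr³⁺]_conc = 0.0215/0.46 = 0.0467.
E = 0 − (0.0592/3) log Q = −(0.0592/3)(-1.330) = 0.0262 V.

0.026 V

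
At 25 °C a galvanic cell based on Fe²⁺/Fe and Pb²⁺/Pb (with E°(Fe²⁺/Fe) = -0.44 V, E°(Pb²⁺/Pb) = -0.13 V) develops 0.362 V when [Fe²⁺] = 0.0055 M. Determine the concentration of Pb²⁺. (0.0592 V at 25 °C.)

0.31 M

From the Nernst equation, log Q = n(E° − E)/0.0592 = 2(0.31 − 0.362)/0.0592 = -1.757, so Q = 0.0175.
With Q = [Fe²⁺]/[Pb²⁺] and the known concentrations, [Pb²⁺] in the denominator gives [Pb²⁺] = 0.31 M.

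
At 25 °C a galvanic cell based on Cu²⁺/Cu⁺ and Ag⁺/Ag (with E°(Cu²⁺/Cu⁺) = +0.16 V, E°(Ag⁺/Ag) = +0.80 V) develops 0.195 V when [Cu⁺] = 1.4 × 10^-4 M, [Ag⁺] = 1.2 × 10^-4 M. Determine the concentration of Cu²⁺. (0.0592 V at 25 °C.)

From the Nernst equation, log Q = n(E° − E)/0.0592 = 1(0.64 − 0.195)/0.0592 = 7.517, so Q = 3.29 × 10^7.
With Q = [Cu²⁺]/([Cu⁺]·[Ag⁺]) and the known concentrations, [Cu²⁺] in the numerator gives [Cu²⁺] = 0.55 M.

0.55 M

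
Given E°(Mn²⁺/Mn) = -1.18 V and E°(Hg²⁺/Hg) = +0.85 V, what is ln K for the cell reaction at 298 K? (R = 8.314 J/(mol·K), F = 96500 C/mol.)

ln K = 158.1

E°_cell = +0.85 − (-1.18) = 2.03 V, with n = 2 electrons transferred.
At equilibrium E = 0, so the Nernst equation gives ln K = nFE°/RT = (2)(96500)(2.03)/((8.314)(298)) = 158.13.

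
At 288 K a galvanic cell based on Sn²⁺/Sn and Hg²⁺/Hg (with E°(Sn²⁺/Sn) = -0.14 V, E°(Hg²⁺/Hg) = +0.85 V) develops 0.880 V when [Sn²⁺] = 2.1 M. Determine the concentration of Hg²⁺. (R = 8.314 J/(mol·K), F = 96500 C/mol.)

3 × 10^-4 M

From the Nernst equation, ln Q = nF(E° − E)/RT = 2×96500×(0.99 − 0.880)/(8.314×288) = 8.866, so Q = 7090.
With Q = [Sn²⁺]/[Hg²⁺] and the known concentrations, [Hg²⁺] in the denominator gives [Hg²⁺] = 3 × 10^-4 M.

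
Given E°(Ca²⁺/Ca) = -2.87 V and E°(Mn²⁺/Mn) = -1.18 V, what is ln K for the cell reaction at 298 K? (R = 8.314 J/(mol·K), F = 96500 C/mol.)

ln K = 131.6

E°_cell = -1.18 − (-2.87) = 1.69 V, with n = 2 electrons transferred.
At equilibrium E = 0, so the Nernst equation gives ln K = nFE°/RT = (2)(96500)(1.69)/((8.314)(298)) = 131.65.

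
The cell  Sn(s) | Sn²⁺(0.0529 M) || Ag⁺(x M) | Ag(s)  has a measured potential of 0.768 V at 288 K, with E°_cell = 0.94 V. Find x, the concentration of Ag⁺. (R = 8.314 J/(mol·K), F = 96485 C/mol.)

2.2 × 10^-4 M

From the Nernst equation, ln Q = nF(E° − E)/RT = 2×96485×(0.94 − 0.768)/(8.314×288) = 13.862, so Q = 1.05 × 10^6.
With Q = [Sn²⁺]/[Ag⁺]^2 and the known concentrations, [Ag⁺]^2 in the denominator gives [Ag⁺] = 2.2 × 10^-4 M.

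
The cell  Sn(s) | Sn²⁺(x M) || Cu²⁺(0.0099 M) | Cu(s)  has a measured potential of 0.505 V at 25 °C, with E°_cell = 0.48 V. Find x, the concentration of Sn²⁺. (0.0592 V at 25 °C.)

From the Nernst equation, log Q = n(E° − E)/0.0592 = 2(0.48 − 0.505)/0.0592 = -0.845, so Q = 0.143.
With Q = [Sn²⁺]/[Cu²⁺] and the known concentrations, [Sn²⁺] in the numerator gives [Sn²⁺] = 0.0014 M.

0.0014 M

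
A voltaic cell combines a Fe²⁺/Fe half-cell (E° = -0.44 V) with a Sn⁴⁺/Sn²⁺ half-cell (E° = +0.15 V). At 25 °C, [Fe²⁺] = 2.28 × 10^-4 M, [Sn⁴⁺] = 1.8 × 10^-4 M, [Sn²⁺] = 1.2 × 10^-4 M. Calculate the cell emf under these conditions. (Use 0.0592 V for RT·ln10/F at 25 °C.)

0.703 V

The Sn⁴⁺/Sn²⁺ couple has the higher reduction potential and acts as the cathode, so E°_cell = +0.15 − (-0.44) = 0.59 V.
Balancing electrons gives n = 2; the reaction quotient is Q = [Fe²⁺]·[Sn²⁺]/[Sn⁴⁺] = 1.52 × 10^-4.
At 25 °C, E = E° − (0.0592/n) log Q = 0.59 − (0.0592/2)(-3.818) = 0.590 + 0.113 = 0.703 V.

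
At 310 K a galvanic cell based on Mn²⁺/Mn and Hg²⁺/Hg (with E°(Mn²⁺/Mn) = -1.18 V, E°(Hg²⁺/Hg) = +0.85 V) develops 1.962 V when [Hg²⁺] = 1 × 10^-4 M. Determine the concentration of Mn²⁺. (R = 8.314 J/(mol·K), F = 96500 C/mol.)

From the Nernst equation, ln Q = nF(E° − E)/RT = 2×96500×(2.03 − 1.962)/(8.314×310) = 5.092, so Q = 163.
With Q = [Mn²⁺]/[Hg²⁺] and the known concentrations, [Mn²⁺] in the numerator gives [Mn²⁺] = 0.016 M.

0.016 M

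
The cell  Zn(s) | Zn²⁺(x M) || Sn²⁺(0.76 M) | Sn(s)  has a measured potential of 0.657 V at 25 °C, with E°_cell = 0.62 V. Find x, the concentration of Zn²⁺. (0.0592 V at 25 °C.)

From the Nernst equation, log Q = n(E° − E)/0.0592 = 2(0.62 − 0.657)/0.0592 = -1.250, so Q = 0.0562.
With Q = [Zn²⁺]/[Sn²⁺] and the known concentrations, [Zn²⁺] in the numerator gives [Zn²⁺] = 0.043 M.

0.043 M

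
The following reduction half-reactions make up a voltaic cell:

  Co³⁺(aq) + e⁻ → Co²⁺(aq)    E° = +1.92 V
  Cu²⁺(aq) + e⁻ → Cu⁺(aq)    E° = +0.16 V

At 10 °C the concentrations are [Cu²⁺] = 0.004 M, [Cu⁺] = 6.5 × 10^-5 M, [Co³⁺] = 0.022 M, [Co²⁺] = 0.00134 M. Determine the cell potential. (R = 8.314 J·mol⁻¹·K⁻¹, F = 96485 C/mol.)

The Co³⁺/Co²⁺ couple has the higher reduction potential and acts as the cathode, so E°_cell = +1.92 − (+0.16) = 1.76 V.
Balancing electrons gives n = 1; the reaction quotient is Q = [Cu²⁺]·[Co²⁺]/([Cu⁺]·[Co³⁺]) = 3.75.
E = E° − (RT/nF) ln Q = 1.76 − (8.314×283)/(1×96485) × (1.321) = 1.760 − 0.032 = 1.728 V.

1.73 V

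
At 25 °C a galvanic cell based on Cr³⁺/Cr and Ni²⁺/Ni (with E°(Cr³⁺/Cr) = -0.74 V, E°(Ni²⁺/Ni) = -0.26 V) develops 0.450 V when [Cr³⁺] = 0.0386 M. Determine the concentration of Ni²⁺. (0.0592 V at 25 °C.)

0.011 M

From the Nernst equation, log Q = n(E° − E)/0.0592 = 6(0.48 − 0.450)/0.0592 = 3.041, so Q = 1100.
With Q = [Cr³⁺]^2/[Ni²⁺]^3 and the known concentrations, [Ni²⁺]^3 in the denominator gives [Ni²⁺] = 0.011 M.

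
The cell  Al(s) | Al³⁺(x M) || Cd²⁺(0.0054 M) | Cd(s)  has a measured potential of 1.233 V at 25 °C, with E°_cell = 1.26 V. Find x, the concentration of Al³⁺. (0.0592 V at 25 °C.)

From the Nernst equation, log Q = n(E° − E)/0.0592 = 6(1.26 − 1.233)/0.0592 = 2.736, so Q = 545.
With Q = [Al³⁺]^2/[Cd²⁺]^3 and the known concentrations, [Al³⁺]^2 in the numerator gives [Al³⁺] = 0.0093 M.

0.0093 M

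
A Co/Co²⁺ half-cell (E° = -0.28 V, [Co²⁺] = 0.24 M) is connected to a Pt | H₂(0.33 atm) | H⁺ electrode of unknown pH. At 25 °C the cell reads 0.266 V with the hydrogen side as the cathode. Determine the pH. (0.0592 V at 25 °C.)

pH = 0.79

E°_cell = 0.28 V and n = 2.
log Q = n(E° − E)/0.0592 = 2×(0.28 − 0.266)/0.0592 = 0.473.
With Q = [Co²⁺]·P(H₂) / [H⁺]^2, solving for [H⁺] gives log[H⁺] = -0.787, so pH = 0.79.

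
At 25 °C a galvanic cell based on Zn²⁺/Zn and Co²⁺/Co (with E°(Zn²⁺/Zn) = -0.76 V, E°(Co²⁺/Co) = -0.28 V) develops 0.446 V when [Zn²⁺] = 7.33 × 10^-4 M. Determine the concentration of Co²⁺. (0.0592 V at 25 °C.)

From the Nernst equation, log Q = n(E° − E)/0.0592 = 2(0.48 − 0.446)/0.0592 = 1.149, so Q = 14.1.
With Q = [Zn²⁺]/[Co²⁺] and the known concentrations, [Co²⁺] in the denominator gives [Co²⁺] = 5.2 × 10^-5 M.

5.2 × 10^-5 M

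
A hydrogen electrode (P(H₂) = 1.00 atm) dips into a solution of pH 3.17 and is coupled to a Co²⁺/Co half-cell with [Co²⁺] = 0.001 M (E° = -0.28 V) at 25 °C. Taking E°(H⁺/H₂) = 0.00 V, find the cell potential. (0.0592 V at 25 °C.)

0.18 V

The hydrogen couple is the cathode, so E°_cell = 0.28 V; n = 2.
[H⁺] = 10^(−3.17) = 6.8 × 10^-4 M, and Q = [Co²⁺]·P(H₂) / [H⁺]^2 = 2190.
E = E° − (0.0592/2) log Q = 0.28 − (0.0592/2)(3.340) = 0.181 V.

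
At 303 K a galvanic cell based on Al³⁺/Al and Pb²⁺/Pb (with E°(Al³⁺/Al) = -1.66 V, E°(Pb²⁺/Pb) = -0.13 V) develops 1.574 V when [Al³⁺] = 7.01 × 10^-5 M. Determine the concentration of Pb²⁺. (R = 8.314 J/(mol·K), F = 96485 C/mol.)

From the Nernst equation, ln Q = nF(E° − E)/RT = 6×96485×(1.53 − 1.574)/(8.314×303) = -10.111, so Q = 4.06 × 10^-5.
With Q = [Al³⁺]^2/[Pb²⁺]^3 and the known concentrations, [Pb²⁺]^3 in the denominator gives [Pb²⁺] = 0.049 M.

0.049 M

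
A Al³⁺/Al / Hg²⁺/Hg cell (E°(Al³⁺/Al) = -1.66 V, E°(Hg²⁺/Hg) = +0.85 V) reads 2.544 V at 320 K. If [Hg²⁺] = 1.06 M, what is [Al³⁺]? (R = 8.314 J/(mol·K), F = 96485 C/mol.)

From the Nernst equation, ln Q = nF(E° − E)/RT = 6×96485×(2.51 − 2.544)/(8.314×320) = -7.398, so Q = 6.12 × 10^-4.
With Q = [Al³⁺]^2/[Hg²⁺]^3 and the known concentrations, [Al³⁺]^2 in the numerator gives [Al³⁺] = 0.027 M.

0.027 M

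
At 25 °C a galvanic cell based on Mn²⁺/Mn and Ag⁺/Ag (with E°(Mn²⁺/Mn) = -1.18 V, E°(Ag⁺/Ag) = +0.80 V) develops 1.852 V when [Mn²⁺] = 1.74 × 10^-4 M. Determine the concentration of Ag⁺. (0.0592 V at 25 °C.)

9.1 × 10^-5 M

From the Nernst equation, log Q = n(E° − E)/0.0592 = 2(1.98 − 1.852)/0.0592 = 4.324, so Q = 2.11 × 10^4.
With Q = [Mn²⁺]/[Ag⁺]^2 and the known concentrations, [Ag⁺]^2 in the denominator gives [Ag⁺] = 9.1 × 10^-5 M.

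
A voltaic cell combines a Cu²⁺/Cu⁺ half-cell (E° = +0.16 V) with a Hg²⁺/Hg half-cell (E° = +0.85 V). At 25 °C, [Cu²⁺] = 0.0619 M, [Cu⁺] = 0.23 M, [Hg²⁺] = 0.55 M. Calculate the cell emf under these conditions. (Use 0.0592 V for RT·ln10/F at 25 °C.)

0.716 V

The Hg²⁺/Hg couple has the higher reduction potential and acts as the cathode, so E°_cell = +0.85 − (+0.16) = 0.69 V.
Balancing electrons gives n = 2; the reaction quotient is Q = [Cu²⁺]^2/([Cu⁺]^2·[Hg²⁺]) = 0.132.
At 25 °C, E = E° − (0.0592/n) log Q = 0.69 − (0.0592/2)(-0.880) = 0.690 + 0.026 = 0.716 V.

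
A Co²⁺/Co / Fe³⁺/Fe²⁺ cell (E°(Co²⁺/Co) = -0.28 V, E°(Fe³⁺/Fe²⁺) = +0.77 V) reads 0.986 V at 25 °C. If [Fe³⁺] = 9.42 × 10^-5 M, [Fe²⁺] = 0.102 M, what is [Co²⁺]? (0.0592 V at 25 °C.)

1.2 × 10^-4 M

From the Nernst equation, log Q = n(E° − E)/0.0592 = 2(1.05 − 0.986)/0.0592 = 2.162, so Q = 145.
With Q = [Co²⁺]·[Fe²⁺]^2/[Fe³⁺]^2 and the known concentrations, [Co²⁺] in the numerator gives [Co²⁺] = 1.2 × 10^-4 M.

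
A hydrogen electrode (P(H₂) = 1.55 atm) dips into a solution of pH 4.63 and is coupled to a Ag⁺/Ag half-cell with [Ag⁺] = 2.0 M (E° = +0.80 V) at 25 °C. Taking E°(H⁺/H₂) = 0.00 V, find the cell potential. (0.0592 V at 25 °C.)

The Ag⁺/Ag couple is the cathode, so E°_cell = 0.80 V; n = 2.
[H⁺] = 10^(−4.63) = 2.3 × 10^-5 M, and Q = [H⁺]^2 / ([Ag⁺]^2·P(H₂)) = 8.86 × 10^-11.
E = E° − (0.0592/2) log Q = 0.80 − (0.0592/2)(-10.052) = 1.098 V.

1.10 V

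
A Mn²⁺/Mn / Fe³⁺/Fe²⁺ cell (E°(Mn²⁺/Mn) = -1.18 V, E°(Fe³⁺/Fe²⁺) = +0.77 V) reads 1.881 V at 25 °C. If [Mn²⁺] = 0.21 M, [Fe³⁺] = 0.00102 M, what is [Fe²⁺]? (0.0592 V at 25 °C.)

0.033 M

From the Nernst equation, log Q = n(E° − E)/0.0592 = 2(1.95 − 1.881)/0.0592 = 2.331, so Q = 214.
With Q = [Mn²⁺]·[Fe²⁺]^2/[Fe³⁺]^2 and the known concentrations, [Fe²⁺]^2 in the numerator gives [Fe²⁺] = 0.033 M.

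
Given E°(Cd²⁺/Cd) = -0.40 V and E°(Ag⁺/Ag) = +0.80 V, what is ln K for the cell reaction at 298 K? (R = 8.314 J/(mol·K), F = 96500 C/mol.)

ln K = 93.5

E°_cell = +0.80 − (-0.40) = 1.20 V, with n = 2 electrons transferred.
At equilibrium E = 0, so the Nernst equation gives ln K = nFE°/RT = (2)(96500)(1.20)/((8.314)(298)) = 93.48.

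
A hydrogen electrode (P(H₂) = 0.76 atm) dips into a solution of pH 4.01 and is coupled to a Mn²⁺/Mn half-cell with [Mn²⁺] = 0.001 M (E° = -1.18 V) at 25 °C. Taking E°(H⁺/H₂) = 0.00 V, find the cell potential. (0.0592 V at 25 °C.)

1.03 V

The hydrogen couple is the cathode, so E°_cell = 1.18 V; n = 2.
[H⁺] = 10^(−4.01) = 9.8 × 10^-5 M, and Q = [Mn²⁺]·P(H₂) / [H⁺]^2 = 7.96 × 10^4.
E = E° − (0.0592/2) log Q = 1.18 − (0.0592/2)(4.901) = 1.035 V.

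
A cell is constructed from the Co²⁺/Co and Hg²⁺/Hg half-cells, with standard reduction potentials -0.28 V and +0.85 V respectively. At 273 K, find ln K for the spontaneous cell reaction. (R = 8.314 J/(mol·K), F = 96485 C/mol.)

E°_cell = +0.85 − (-0.28) = 1.13 V, with n = 2 electrons transferred.
At equilibrium E = 0, so the Nernst equation gives ln K = nFE°/RT = (2)(96485)(1.13)/((8.314)(273)) = 96.07.

ln K = 96.1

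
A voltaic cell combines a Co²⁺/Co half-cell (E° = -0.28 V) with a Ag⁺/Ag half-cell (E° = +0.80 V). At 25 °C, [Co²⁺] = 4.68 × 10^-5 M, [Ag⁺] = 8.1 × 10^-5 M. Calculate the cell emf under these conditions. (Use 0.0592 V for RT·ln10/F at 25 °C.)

The Ag⁺/Ag couple has the higher reduction potential and acts as the cathode, so E°_cell = +0.80 − (-0.28) = 1.08 V.
Balancing electrons gives n = 2; the reaction quotient is Q = [Co²⁺]/[Ag⁺]^2 = 7130.
At 25 °C, E = E° − (0.0592/n) log Q = 1.08 − (0.0592/2)(3.853) = 1.080 − 0.114 = 0.966 V.

0.966 V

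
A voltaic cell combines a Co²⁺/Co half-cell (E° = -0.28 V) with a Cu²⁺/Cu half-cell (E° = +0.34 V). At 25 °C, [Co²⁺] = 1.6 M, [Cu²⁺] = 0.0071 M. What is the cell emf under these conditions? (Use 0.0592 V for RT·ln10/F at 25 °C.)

0.550 V

The Cu²⁺/Cu couple has the higher reduction potential and acts as the cathode, so E°_cell = +0.34 − (-0.28) = 0.62 V.
Balancing electrons gives n = 2; the reaction quotient is Q = [Co²⁺]/[Cu²⁺] = 225.
At 25 °C, E = E° − (0.0592/n) log Q = 0.62 − (0.0592/2)(2.353) = 0.620 − 0.070 = 0.550 V.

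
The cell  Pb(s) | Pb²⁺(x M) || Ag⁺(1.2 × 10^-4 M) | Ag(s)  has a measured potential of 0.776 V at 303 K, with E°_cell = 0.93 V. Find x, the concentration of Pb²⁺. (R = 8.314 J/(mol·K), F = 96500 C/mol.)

From the Nernst equation, ln Q = nF(E° − E)/RT = 2×96500×(0.93 − 0.776)/(8.314×303) = 11.798, so Q = 1.33 × 10^5.
With Q = [Pb²⁺]/[Ag⁺]^2 and the known concentrations, [Pb²⁺] in the numerator gives [Pb²⁺] = 0.0019 M.

0.0019 M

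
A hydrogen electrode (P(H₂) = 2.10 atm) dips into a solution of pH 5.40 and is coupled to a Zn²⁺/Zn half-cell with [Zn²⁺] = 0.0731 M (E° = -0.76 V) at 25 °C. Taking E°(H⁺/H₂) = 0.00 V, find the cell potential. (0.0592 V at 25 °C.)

The hydrogen couple is the cathode, so E°_cell = 0.76 V; n = 2.
[H⁺] = 10^(−5.40) = 4 × 10^-6 M, and Q = [Zn²⁺]·P(H₂) / [H⁺]^2 = 9.69 × 10^9.
E = E° − (0.0592/2) log Q = 0.76 − (0.0592/2)(9.986) = 0.464 V.

0.46 V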